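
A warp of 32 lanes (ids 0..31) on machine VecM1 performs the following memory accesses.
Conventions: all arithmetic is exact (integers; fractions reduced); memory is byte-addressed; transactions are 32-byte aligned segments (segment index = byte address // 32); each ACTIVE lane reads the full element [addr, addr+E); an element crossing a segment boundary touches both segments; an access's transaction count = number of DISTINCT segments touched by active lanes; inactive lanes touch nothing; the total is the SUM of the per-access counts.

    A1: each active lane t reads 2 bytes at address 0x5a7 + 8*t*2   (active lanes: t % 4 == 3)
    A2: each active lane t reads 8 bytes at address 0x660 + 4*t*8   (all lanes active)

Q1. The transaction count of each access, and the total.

A1: 8 transactions
A2: 32 transactions

Answer: 8,32; total 40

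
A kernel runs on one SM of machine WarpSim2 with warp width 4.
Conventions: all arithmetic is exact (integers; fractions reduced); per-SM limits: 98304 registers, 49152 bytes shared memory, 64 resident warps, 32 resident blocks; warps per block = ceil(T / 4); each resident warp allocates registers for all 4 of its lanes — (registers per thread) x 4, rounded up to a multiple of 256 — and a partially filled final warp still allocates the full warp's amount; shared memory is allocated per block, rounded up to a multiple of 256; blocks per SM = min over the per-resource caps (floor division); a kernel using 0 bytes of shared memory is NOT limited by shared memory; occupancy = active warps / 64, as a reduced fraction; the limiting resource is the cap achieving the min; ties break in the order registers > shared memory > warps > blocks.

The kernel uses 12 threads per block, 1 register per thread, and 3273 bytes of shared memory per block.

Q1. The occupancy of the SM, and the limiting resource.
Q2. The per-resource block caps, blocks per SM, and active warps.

Answer: occupancy 21/32, limited by shared memory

registers: 128 blocks
shared memory: 14 blocks
warps: 21 blocks
blocks: 32 blocks

Answer: 14 blocks, 42 active warps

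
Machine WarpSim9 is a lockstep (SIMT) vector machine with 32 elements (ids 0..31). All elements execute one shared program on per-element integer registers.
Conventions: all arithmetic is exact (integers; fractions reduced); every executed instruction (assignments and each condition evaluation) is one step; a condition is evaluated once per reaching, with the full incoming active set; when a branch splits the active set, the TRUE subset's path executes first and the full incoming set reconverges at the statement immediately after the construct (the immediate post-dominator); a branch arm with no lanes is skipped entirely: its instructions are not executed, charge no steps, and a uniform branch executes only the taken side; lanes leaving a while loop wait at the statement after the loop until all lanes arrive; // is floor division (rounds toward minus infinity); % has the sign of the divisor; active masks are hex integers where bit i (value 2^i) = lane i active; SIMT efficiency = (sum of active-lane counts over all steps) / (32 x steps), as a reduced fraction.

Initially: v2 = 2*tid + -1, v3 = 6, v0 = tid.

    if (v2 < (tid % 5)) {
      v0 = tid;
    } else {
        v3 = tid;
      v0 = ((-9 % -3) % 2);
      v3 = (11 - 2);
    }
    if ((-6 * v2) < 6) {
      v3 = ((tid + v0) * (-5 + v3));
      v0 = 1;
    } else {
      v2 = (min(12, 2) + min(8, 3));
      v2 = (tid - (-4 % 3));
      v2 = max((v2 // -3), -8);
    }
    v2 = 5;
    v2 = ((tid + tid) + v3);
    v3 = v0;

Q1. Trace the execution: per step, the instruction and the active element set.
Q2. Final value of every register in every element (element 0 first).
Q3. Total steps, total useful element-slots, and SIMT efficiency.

step 0: eval (v2 < (tid % 5))        0xffffffff
step 1: v0 <- tid                    0x00000001
step 2: v3 <- tid                    0xfffffffe
step 3: v0 <- ((-9 % -3) % 2)        0xfffffffe
step 4: v3 <- (11 - 2)               0xfffffffe
step 5: eval ((-6 * v2) < 6)         0xffffffff
step 6: v3 <- ((tid + v0) * (-5 + v3)) 0xfffffffe
step 7: v0 <- 1                      0xfffffffe
step 8: v2 <- (min(12, 2) + min(8, 3)) 0x00000001
step 9: v2 <- (tid - (-4 % 3))       0x00000001
step 10: v2 <- max((v2 // -3), -8)    0x00000001
step 11: v2 <- 5                      0xffffffff
step 12: v2 <- ((tid + tid) + v3)     0xffffffff
step 13: v3 <- v0                     0xffffffff

Answer: 14 steps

v2: 6,6,12,18,24,30,36,42,48,54,60,66,72,78,84,90,96,102,108,114,120,126,132,138,144,150,156,162,168,174,180,186
v3: 0,1,1,1,1,1,1,1,1,1,1,1,1,1,1,1,1,1,1,1,1,1,1,1,1,1,1,1,1,1,1,1
v0: 0,1,1,1,1,1,1,1,1,1,1,1,1,1,1,1,1,1,1,1,1,1,1,1,1,1,1,1,1,1,1,1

steps = 14; useful = 319; efficiency = 319/448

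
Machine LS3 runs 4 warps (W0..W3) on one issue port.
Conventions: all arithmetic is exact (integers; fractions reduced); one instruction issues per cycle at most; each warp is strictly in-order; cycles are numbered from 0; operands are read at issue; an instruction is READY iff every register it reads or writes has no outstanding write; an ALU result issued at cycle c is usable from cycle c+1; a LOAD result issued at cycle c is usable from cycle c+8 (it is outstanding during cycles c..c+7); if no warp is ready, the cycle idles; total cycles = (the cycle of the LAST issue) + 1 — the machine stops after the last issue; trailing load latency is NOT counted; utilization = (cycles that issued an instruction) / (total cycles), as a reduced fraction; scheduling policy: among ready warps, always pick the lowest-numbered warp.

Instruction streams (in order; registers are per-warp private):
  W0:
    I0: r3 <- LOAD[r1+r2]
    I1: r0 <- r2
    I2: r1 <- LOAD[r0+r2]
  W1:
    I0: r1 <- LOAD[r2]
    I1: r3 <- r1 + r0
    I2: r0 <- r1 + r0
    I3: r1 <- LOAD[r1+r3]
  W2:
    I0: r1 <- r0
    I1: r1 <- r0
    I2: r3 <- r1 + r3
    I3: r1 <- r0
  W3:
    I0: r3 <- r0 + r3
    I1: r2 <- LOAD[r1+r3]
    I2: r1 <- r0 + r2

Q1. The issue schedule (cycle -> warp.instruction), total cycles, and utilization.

cycle 0: W0.I0
cycle 1: W0.I1
cycle 2: W0.I2
cycle 3: W1.I0
cycle 4: W2.I0
cycle 5: W2.I1
cycle 6: W2.I2
cycle 7: W2.I3
cycle 8: W3.I0
cycle 9: W3.I1
cycle 10: idle
cycle 11: W1.I1
cycle 12: W1.I2
cycle 13: W1.I3
cycle 14: idle
cycle 15: idle
cycle 16: idle
cycle 17: W3.I2

Answer: 18 cycles, utilization 7/9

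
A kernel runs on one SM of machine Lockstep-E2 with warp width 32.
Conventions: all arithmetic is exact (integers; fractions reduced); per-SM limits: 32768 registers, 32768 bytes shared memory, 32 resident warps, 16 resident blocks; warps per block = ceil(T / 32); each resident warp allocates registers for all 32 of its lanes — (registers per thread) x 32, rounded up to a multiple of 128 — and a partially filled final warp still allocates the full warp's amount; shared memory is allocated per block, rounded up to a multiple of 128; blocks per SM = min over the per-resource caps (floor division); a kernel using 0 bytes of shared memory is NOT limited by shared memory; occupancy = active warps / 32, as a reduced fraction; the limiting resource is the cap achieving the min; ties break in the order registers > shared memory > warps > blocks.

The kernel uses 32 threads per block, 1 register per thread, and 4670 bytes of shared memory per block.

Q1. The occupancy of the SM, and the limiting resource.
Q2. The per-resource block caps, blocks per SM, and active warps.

Answer: occupancy 3/16, limited by shared memory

registers: 256 blocks
shared memory: 6 blocks
warps: 32 blocks
blocks: 16 blocks

Answer: 6 blocks, 6 active warps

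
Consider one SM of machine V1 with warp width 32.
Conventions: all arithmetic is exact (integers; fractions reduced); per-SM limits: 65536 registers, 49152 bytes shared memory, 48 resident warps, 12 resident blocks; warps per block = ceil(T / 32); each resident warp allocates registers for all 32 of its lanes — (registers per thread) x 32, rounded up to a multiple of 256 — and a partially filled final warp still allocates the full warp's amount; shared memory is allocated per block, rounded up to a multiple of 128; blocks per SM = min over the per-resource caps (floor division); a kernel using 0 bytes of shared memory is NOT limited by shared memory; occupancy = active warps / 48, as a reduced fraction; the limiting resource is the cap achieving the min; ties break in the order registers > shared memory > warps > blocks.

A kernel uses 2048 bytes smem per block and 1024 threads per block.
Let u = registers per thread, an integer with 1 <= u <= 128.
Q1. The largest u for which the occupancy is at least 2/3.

Answer: u = 64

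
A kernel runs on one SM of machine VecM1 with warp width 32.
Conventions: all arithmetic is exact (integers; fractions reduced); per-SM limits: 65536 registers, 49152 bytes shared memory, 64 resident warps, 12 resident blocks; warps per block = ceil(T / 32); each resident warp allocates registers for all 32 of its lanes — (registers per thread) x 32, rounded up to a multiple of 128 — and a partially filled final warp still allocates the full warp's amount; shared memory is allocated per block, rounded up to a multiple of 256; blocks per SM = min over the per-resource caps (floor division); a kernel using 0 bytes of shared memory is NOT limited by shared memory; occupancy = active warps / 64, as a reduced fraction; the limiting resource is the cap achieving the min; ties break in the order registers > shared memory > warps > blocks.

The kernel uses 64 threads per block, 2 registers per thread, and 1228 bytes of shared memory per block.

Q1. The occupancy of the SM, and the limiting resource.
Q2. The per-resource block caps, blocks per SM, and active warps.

Answer: occupancy 3/8, limited by blocks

registers: 256 blocks
shared memory: 38 blocks
warps: 32 blocks
blocks: 12 blocks

Answer: 12 blocks, 24 active warps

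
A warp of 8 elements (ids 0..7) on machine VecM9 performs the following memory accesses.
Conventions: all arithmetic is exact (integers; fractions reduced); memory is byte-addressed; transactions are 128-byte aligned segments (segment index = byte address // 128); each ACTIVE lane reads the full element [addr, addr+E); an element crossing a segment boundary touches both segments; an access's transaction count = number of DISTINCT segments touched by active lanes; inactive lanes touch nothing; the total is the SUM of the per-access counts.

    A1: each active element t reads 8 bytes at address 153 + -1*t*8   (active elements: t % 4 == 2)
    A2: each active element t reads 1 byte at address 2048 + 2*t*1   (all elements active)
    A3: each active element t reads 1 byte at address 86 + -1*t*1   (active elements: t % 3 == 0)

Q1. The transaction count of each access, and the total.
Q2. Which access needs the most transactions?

A1: 2 transactions
A2: 1 transaction
A3: 1 transaction

Answer: 2,1,1; total 4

Answer: A1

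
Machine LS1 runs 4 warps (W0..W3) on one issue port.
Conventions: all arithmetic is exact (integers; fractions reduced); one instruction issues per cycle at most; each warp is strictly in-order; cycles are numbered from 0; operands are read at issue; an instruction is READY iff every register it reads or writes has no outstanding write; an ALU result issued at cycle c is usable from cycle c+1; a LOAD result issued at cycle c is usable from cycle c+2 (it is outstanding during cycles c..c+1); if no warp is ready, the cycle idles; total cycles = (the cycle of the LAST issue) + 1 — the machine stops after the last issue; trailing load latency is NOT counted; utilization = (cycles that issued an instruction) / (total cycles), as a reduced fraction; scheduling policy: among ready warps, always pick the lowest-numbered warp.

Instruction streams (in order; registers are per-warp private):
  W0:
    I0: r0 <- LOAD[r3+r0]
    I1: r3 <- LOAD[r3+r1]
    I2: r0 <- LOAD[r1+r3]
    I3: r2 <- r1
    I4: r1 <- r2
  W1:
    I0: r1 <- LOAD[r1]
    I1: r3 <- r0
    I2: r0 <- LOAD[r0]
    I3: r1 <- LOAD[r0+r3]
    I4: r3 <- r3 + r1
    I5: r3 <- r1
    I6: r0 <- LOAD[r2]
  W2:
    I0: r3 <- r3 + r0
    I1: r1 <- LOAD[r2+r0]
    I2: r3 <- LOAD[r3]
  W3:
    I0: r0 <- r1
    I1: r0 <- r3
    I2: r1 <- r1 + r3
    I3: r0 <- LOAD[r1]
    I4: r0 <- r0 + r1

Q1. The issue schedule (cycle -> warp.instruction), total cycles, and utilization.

cycle 0: W0.I0
cycle 1: W0.I1
cycle 2: W1.I0
cycle 3: W0.I2
cycle 4: W0.I3
cycle 5: W0.I4
cycle 6: W1.I1
cycle 7: W1.I2
cycle 8: W2.I0
cycle 9: W1.I3
cycle 10: W2.I1
cycle 11: W1.I4
cycle 12: W1.I5
cycle 13: W1.I6
cycle 14: W2.I2
cycle 15: W3.I0
cycle 16: W3.I1
cycle 17: W3.I2
cycle 18: W3.I3
cycle 19: idle
cycle 20: W3.I4

Answer: 21 cycles, utilization 20/21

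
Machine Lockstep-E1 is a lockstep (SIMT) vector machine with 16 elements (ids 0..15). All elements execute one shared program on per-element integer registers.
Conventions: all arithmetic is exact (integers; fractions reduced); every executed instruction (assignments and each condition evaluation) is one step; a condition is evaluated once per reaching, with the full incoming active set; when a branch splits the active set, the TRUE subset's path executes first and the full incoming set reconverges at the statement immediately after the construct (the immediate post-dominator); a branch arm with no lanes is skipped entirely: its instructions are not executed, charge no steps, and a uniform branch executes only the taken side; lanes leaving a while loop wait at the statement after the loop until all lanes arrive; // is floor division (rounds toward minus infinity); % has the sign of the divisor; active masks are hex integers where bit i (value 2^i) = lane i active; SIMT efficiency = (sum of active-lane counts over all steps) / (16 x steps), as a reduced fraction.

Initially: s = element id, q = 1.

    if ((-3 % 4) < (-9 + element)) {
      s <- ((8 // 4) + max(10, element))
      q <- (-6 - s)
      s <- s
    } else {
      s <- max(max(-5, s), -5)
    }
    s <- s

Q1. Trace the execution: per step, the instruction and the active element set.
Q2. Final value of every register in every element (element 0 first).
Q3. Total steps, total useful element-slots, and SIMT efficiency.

step 0: eval ((-3 % 4) < (-9 + element)) 0xffff
step 1: s <- ((8 // 4) + max(10, element)) 0xf800
step 2: q <- (-6 - s)                0xf800
step 3: s <- s                       0xf800
step 4: s <- max(max(-5, s), -5)     0x07ff
step 5: s <- s                       0xffff

Answer: 6 steps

s: 0,1,2,3,4,5,6,7,8,9,10,13,14,15,16,17
q: 1,1,1,1,1,1,1,1,1,1,1,-19,-20,-21,-22,-23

steps = 6; useful = 58; efficiency = 58/96 = 29/48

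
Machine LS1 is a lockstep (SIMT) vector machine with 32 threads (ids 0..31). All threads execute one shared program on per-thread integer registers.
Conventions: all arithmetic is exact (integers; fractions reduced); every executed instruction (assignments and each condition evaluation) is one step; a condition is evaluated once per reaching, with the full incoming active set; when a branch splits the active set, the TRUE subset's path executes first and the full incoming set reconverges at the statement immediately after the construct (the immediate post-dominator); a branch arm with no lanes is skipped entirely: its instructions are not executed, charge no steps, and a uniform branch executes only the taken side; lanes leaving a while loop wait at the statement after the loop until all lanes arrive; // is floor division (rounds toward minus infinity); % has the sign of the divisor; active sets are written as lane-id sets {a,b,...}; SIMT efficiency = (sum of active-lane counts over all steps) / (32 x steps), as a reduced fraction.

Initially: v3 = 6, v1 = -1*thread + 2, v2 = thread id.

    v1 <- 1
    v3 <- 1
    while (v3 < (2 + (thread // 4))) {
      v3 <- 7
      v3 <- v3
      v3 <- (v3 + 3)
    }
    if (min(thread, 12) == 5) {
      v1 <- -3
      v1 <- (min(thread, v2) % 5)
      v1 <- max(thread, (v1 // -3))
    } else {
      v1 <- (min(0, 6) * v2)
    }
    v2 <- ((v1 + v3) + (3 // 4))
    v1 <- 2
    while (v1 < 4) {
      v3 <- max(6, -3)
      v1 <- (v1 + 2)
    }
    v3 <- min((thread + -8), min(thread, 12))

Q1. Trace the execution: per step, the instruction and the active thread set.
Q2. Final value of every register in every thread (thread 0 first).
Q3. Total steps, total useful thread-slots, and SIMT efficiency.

step 0: v1 <- 1                      {0,1,2,3,4,5,6,7,8,9,10,11,12,13,14,15,16,17,18,19,20,21,22,23,24,25,26,27,28,29,30,31}
step 1: v3 <- 1                      {0,1,2,3,4,5,6,7,8,9,10,11,12,13,14,15,16,17,18,19,20,21,22,23,24,25,26,27,28,29,30,31}
step 2: eval (v3 < (2 + (thread // 4))) {0,1,2,3,4,5,6,7,8,9,10,11,12,13,14,15,16,17,18,19,20,21,22,23,24,25,26,27,28,29,30,31}
step 3: v3 <- 7                      {0,1,2,3,4,5,6,7,8,9,10,11,12,13,14,15,16,17,18,19,20,21,22,23,24,25,26,27,28,29,30,31}
step 4: v3 <- v3                     {0,1,2,3,4,5,6,7,8,9,10,11,12,13,14,15,16,17,18,19,20,21,22,23,24,25,26,27,28,29,30,31}
step 5: v3 <- (v3 + 3)               {0,1,2,3,4,5,6,7,8,9,10,11,12,13,14,15,16,17,18,19,20,21,22,23,24,25,26,27,28,29,30,31}
step 6: eval (v3 < (2 + (thread // 4))) {0,1,2,3,4,5,6,7,8,9,10,11,12,13,14,15,16,17,18,19,20,21,22,23,24,25,26,27,28,29,30,31}
step 7: eval (min(thread, 12) == 5)  {0,1,2,3,4,5,6,7,8,9,10,11,12,13,14,15,16,17,18,19,20,21,22,23,24,25,26,27,28,29,30,31}
step 8: v1 <- -3                     {5}
step 9: v1 <- (min(thread, v2) % 5)  {5}
step 10: v1 <- max(thread, (v1 // -3)) {5}
step 11: v1 <- (min(0, 6) * v2)       {0,1,2,3,4,6,7,8,9,10,11,12,13,14,15,16,17,18,19,20,21,22,23,24,25,26,27,28,29,30,31}
step 12: v2 <- ((v1 + v3) + (3 // 4)) {0,1,2,3,4,5,6,7,8,9,10,11,12,13,14,15,16,17,18,19,20,21,22,23,24,25,26,27,28,29,30,31}
step 13: v1 <- 2                      {0,1,2,3,4,5,6,7,8,9,10,11,12,13,14,15,16,17,18,19,20,21,22,23,24,25,26,27,28,29,30,31}
step 14: eval (v1 < 4)                {0,1,2,3,4,5,6,7,8,9,10,11,12,13,14,15,16,17,18,19,20,21,22,23,24,25,26,27,28,29,30,31}
step 15: v3 <- max(6, -3)             {0,1,2,3,4,5,6,7,8,9,10,11,12,13,14,15,16,17,18,19,20,21,22,23,24,25,26,27,28,29,30,31}
step 16: v1 <- (v1 + 2)               {0,1,2,3,4,5,6,7,8,9,10,11,12,13,14,15,16,17,18,19,20,21,22,23,24,25,26,27,28,29,30,31}
step 17: eval (v1 < 4)                {0,1,2,3,4,5,6,7,8,9,10,11,12,13,14,15,16,17,18,19,20,21,22,23,24,25,26,27,28,29,30,31}
step 18: v3 <- min((thread + -8), min(thread, 12)) {0,1,2,3,4,5,6,7,8,9,10,11,12,13,14,15,16,17,18,19,20,21,22,23,24,25,26,27,28,29,30,31}

Answer: 19 steps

v3: -8,-7,-6,-5,-4,-3,-2,-1,0,1,2,3,4,5,6,7,8,9,10,11,12,12,12,12,12,12,12,12,12,12,12,12
v1: 4,4,4,4,4,4,4,4,4,4,4,4,4,4,4,4,4,4,4,4,4,4,4,4,4,4,4,4,4,4,4,4
v2: 10,10,10,10,10,15,10,10,10,10,10,10,10,10,10,10,10,10,10,10,10,10,10,10,10,10,10,10,10,10,10,10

steps = 19; useful = 514; efficiency = 514/608 = 257/304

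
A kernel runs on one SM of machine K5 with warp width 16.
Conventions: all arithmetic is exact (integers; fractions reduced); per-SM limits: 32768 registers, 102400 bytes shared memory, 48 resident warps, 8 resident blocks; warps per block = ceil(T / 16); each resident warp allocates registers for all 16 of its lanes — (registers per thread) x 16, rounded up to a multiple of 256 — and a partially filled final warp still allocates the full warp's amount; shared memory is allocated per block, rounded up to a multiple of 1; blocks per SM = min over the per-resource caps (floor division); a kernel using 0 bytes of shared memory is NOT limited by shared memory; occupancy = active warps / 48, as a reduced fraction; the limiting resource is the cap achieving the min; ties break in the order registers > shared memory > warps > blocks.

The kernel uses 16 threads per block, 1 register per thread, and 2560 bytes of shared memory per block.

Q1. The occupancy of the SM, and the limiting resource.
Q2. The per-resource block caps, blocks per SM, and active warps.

Answer: occupancy 1/6, limited by blocks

registers: 128 blocks
shared memory: 40 blocks
warps: 48 blocks
blocks: 8 blocks

Answer: 8 blocks, 8 active warps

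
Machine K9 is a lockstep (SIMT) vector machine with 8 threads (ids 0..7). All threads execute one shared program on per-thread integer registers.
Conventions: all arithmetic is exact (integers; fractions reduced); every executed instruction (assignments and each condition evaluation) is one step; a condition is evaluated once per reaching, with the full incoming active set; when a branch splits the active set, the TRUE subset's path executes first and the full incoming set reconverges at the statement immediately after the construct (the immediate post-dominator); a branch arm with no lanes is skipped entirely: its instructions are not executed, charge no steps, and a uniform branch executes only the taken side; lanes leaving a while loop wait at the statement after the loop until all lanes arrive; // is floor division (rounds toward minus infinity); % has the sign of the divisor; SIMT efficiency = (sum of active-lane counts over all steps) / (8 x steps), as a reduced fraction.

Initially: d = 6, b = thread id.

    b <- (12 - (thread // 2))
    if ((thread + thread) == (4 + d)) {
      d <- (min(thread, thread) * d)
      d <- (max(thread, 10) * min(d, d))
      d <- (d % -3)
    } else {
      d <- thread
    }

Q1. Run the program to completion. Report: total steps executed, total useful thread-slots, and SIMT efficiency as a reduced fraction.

Answer: 6 steps, 26 useful, 13/24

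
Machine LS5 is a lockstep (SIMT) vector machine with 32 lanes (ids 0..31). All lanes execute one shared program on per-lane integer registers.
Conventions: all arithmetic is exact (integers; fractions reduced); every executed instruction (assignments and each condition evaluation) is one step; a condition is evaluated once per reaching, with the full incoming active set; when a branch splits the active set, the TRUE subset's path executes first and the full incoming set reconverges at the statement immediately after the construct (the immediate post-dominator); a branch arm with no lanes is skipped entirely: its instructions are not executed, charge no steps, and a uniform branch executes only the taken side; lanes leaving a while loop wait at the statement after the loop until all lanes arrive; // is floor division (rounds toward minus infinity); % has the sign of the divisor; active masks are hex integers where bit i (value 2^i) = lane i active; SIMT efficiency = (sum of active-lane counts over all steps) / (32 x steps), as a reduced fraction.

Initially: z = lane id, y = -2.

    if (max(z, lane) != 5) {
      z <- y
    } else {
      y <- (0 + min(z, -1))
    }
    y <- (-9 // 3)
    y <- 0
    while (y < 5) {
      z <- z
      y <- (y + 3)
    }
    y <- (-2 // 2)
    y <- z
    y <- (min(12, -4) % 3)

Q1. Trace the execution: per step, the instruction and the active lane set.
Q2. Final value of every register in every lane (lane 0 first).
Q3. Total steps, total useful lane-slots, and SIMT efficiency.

step 0: eval (max(z, lane) != 5)     0xffffffff
step 1: z <- y                       0xffffffdf
step 2: y <- (0 + min(z, -1))        0x00000020
step 3: y <- (-9 // 3)               0xffffffff
step 4: y <- 0                       0xffffffff
step 5: eval (y < 5)                 0xffffffff
step 6: z <- z                       0xffffffff
step 7: y <- (y + 3)                 0xffffffff
step 8: eval (y < 5)                 0xffffffff
step 9: z <- z                       0xffffffff
step 10: y <- (y + 3)                 0xffffffff
step 11: eval (y < 5)                 0xffffffff
step 12: y <- (-2 // 2)               0xffffffff
step 13: y <- z                       0xffffffff
step 14: y <- (min(12, -4) % 3)       0xffffffff

Answer: 15 steps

z: -2,-2,-2,-2,-2,5,-2,-2,-2,-2,-2,-2,-2,-2,-2,-2,-2,-2,-2,-2,-2,-2,-2,-2,-2,-2,-2,-2,-2,-2,-2,-2
y: 2,2,2,2,2,2,2,2,2,2,2,2,2,2,2,2,2,2,2,2,2,2,2,2,2,2,2,2,2,2,2,2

steps = 15; useful = 448; efficiency = 448/480 = 14/15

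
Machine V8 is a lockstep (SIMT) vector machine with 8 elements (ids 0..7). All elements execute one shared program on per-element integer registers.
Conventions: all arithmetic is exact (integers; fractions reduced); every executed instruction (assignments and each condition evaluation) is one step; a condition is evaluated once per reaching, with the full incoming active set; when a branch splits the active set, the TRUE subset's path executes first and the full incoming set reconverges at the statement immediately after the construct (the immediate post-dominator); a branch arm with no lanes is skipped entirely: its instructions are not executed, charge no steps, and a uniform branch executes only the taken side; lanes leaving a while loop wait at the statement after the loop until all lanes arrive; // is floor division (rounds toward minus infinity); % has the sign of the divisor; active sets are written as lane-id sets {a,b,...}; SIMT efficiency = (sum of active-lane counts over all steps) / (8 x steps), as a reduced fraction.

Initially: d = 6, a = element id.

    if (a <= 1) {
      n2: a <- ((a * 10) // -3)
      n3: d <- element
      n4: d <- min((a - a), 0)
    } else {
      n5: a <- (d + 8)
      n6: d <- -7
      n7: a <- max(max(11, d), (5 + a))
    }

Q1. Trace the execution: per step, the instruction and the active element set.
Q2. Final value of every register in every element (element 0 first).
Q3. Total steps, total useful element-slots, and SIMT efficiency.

step 0: eval (a <= 1)                {0,1,2,3,4,5,6,7}
step 1: a <- ((a * 10) // -3)        {0,1}
step 2: d <- element                 {0,1}
step 3: d <- min((a - a), 0)         {0,1}
step 4: a <- (d + 8)                 {2,3,4,5,6,7}
step 5: d <- -7                      {2,3,4,5,6,7}
step 6: a <- max(max(11, d), (5 + a)) {2,3,4,5,6,7}

Answer: 7 steps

d: 0,0,-7,-7,-7,-7,-7,-7
a: 0,-4,19,19,19,19,19,19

steps = 7; useful = 32; efficiency = 32/56 = 4/7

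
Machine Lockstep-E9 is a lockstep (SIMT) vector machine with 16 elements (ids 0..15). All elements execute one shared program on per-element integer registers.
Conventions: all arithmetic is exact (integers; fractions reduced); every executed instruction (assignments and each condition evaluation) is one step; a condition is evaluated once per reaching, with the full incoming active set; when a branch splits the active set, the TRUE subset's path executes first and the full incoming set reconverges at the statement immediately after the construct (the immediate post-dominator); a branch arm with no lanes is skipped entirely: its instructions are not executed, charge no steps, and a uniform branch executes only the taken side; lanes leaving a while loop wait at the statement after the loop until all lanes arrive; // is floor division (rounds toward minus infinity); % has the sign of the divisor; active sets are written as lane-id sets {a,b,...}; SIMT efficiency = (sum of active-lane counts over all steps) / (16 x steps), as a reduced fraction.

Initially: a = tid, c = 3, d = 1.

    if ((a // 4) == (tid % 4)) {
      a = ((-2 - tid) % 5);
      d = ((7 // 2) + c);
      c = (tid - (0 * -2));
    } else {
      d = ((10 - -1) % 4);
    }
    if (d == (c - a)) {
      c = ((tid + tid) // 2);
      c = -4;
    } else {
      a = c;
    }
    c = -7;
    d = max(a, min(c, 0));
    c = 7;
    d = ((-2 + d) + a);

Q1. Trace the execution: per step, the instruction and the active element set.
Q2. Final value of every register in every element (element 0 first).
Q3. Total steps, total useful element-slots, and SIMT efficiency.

step 0: eval ((a // 4) == (tid % 4)) {0,1,2,3,4,5,6,7,8,9,10,11,12,13,14,15}
step 1: a <- ((-2 - tid) % 5)        {0,5,10,15}
step 2: d <- ((7 // 2) + c)          {0,5,10,15}
step 3: c <- (tid - (0 * -2))        {0,5,10,15}
step 4: d <- ((10 - -1) % 4)         {1,2,3,4,6,7,8,9,11,12,13,14}
step 5: eval (d == (c - a))          {0,1,2,3,4,5,6,7,8,9,10,11,12,13,14,15}
step 6: a <- c                       {0,1,2,3,4,5,6,7,8,9,10,11,12,13,14,15}
step 7: c <- -7                      {0,1,2,3,4,5,6,7,8,9,10,11,12,13,14,15}
step 8: d <- max(a, min(c, 0))       {0,1,2,3,4,5,6,7,8,9,10,11,12,13,14,15}
step 9: c <- 7                       {0,1,2,3,4,5,6,7,8,9,10,11,12,13,14,15}
step 10: d <- ((-2 + d) + a)          {0,1,2,3,4,5,6,7,8,9,10,11,12,13,14,15}

Answer: 11 steps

a: 0,3,3,3,3,5,3,3,3,3,10,3,3,3,3,15
c: 7,7,7,7,7,7,7,7,7,7,7,7,7,7,7,7
d: -2,4,4,4,4,8,4,4,4,4,18,4,4,4,4,28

steps = 11; useful = 136; efficiency = 136/176 = 17/22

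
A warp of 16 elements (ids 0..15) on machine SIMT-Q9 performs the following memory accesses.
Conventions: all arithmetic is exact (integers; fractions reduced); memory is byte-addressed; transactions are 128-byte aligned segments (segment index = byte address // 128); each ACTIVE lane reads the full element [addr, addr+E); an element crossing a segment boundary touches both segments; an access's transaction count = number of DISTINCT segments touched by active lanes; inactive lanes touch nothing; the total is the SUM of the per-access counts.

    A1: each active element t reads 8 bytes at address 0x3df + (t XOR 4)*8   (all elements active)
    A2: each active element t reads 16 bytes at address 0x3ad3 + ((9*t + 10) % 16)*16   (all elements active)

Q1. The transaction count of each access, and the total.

A1: 2 transactions
A2: 3 transactions

Answer: 2,3; total 5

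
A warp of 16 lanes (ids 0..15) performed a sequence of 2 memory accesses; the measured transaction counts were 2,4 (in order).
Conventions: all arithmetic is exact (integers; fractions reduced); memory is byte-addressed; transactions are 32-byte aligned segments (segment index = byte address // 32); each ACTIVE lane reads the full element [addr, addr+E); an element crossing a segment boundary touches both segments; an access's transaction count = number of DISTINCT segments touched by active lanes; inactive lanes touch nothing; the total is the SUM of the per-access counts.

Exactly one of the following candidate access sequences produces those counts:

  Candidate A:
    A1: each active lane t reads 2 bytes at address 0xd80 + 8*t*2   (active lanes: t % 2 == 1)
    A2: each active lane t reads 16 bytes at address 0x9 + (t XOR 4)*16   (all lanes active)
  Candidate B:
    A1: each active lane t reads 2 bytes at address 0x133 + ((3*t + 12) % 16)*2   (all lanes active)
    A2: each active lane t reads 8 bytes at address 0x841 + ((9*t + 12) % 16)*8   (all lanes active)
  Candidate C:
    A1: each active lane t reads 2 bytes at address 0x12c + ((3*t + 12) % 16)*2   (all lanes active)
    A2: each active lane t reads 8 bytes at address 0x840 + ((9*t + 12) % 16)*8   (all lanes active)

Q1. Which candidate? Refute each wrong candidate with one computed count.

A: A1 gives 8 transactions, not 2
B: A2 gives 5 transactions, not 4
C: all counts match (2,4)

Answer: C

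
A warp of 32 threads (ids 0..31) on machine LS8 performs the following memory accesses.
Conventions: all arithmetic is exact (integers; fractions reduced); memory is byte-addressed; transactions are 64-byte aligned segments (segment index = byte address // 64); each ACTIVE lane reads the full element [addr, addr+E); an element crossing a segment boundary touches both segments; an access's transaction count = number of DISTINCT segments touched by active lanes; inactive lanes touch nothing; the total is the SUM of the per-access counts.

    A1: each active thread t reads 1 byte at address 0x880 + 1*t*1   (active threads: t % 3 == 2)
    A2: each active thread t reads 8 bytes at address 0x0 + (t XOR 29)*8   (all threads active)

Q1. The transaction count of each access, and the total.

A1: 1 transaction
A2: 4 transactions

Answer: 1,4; total 5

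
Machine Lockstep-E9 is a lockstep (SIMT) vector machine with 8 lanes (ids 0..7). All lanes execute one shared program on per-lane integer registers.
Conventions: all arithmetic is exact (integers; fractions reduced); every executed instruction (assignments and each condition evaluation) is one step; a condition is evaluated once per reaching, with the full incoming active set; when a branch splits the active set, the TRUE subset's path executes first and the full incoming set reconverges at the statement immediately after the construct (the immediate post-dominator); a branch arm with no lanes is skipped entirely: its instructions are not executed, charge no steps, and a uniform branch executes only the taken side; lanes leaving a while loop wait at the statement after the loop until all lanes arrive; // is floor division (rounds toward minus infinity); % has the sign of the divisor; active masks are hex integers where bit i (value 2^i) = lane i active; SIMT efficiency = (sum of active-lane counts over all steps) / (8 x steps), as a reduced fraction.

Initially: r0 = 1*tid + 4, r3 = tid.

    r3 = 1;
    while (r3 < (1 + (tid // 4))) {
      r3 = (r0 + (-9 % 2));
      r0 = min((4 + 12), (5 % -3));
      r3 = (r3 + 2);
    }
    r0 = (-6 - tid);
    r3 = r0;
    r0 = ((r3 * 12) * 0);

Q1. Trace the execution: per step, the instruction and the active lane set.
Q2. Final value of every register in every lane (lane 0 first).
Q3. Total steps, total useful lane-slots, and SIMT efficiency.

step 0: r3 <- 1                      0xff
step 1: eval (r3 < (1 + (tid // 4))) 0xff
step 2: r3 <- (r0 + (-9 % 2))        0xf0
step 3: r0 <- min((4 + 12), (5 % -3)) 0xf0
step 4: r3 <- (r3 + 2)               0xf0
step 5: eval (r3 < (1 + (tid // 4))) 0xf0
step 6: r0 <- (-6 - tid)             0xff
step 7: r3 <- r0                     0xff
step 8: r0 <- ((r3 * 12) * 0)        0xff

Answer: 9 steps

r0: 0,0,0,0,0,0,0,0
r3: -6,-7,-8,-9,-10,-11,-12,-13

steps = 9; useful = 56; efficiency = 56/72 = 7/9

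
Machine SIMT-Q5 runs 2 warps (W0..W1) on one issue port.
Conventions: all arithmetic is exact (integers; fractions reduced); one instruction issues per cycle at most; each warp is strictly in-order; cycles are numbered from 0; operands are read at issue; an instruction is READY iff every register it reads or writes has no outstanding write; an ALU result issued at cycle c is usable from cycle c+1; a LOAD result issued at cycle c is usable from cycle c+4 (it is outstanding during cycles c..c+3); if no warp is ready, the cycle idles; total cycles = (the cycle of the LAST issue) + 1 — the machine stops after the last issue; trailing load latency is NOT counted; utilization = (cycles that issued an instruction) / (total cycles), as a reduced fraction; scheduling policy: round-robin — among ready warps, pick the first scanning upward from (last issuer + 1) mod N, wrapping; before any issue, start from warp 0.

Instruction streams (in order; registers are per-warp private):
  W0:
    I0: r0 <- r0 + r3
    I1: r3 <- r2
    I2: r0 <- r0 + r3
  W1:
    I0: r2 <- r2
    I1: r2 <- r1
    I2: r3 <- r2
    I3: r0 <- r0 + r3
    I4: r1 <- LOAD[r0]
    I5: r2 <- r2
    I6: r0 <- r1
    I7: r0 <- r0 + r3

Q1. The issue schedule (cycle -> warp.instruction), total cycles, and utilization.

cycle 0: W0.I0
cycle 1: W1.I0
cycle 2: W0.I1
cycle 3: W1.I1
cycle 4: W0.I2
cycle 5: W1.I2
cycle 6: W1.I3
cycle 7: W1.I4
cycle 8: W1.I5
cycle 9: idle
cycle 10: idle
cycle 11: W1.I6
cycle 12: W1.I7

Answer: 13 cycles, utilization 11/13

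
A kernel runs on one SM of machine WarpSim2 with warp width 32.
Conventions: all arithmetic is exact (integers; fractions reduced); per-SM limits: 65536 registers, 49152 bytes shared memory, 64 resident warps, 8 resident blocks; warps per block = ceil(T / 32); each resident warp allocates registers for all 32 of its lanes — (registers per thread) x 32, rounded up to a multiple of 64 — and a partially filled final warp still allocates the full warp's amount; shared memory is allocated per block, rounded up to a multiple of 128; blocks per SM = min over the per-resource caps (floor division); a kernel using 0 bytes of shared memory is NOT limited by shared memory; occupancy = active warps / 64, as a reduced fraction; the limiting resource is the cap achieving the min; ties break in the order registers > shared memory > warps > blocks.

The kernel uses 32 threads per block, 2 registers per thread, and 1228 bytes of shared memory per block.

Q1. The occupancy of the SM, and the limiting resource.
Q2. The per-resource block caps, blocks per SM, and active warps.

Answer: occupancy 1/8, limited by blocks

registers: 1024 blocks
shared memory: 38 blocks
warps: 64 blocks
blocks: 8 blocks

Answer: 8 blocks, 8 active warps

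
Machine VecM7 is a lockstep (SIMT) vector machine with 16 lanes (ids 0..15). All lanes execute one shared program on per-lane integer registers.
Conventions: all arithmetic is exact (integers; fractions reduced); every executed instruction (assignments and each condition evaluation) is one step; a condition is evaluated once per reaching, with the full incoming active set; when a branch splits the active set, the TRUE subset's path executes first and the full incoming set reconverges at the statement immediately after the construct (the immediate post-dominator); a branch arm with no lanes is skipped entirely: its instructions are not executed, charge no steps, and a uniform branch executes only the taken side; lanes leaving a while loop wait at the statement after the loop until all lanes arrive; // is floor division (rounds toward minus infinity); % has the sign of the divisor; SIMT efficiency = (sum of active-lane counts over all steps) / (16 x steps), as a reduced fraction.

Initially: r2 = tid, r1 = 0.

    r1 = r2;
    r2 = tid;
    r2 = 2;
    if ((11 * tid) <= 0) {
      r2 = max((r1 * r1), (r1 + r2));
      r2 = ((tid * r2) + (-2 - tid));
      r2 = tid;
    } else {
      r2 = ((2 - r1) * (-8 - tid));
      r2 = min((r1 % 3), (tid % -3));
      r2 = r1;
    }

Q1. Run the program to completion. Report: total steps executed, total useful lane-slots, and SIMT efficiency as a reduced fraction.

Answer: 10 steps, 112 useful, 7/10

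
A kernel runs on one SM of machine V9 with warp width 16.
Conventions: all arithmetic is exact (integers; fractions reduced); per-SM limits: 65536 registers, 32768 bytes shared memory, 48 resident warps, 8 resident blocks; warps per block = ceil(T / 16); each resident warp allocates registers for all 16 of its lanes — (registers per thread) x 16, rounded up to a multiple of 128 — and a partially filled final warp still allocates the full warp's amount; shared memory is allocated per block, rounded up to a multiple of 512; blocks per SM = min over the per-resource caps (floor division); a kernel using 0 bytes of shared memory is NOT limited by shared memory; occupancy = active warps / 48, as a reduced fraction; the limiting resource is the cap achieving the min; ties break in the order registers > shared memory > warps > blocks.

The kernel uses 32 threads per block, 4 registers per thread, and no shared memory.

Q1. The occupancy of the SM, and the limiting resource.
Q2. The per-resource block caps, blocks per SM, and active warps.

Answer: occupancy 1/3, limited by blocks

registers: 256 blocks
shared memory: no limit (kernel uses none)
warps: 24 blocks
blocks: 8 blocks

Answer: 8 blocks, 16 active warps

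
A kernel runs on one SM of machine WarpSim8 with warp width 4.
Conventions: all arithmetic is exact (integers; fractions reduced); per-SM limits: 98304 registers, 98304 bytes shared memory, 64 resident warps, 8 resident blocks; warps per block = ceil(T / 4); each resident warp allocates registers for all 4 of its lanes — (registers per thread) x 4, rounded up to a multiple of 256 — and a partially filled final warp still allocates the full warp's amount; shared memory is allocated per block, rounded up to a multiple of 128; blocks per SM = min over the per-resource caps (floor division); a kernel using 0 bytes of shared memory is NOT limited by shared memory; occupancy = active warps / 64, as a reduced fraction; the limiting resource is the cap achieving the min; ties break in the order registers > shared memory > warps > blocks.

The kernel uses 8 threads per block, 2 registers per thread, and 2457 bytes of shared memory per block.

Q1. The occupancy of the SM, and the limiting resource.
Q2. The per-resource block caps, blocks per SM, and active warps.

Answer: occupancy 1/4, limited by blocks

registers: 192 blocks
shared memory: 38 blocks
warps: 32 blocks
blocks: 8 blocks

Answer: 8 blocks, 16 active warps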